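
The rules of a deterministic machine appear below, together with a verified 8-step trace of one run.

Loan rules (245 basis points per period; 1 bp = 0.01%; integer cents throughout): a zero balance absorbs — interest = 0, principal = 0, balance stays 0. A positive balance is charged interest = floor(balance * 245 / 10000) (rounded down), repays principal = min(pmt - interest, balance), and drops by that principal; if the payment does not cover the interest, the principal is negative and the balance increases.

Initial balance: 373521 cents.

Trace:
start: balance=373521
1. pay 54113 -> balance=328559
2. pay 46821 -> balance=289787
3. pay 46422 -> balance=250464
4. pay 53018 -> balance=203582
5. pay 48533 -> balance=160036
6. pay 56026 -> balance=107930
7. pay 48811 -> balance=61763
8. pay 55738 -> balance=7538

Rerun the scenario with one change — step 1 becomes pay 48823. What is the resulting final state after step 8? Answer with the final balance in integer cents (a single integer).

(re-executing from step 1 with the substitution; state before step 1: balance=373521)
1. pay 48823 -> balance=333849
2. pay 46821 -> balance=295207
3. pay 46422 -> balance=256017
4. pay 53018 -> balance=209271
5. pay 48533 -> balance=165865
6. pay 56026 -> balance=113902
7. pay 48811 -> balance=67881
8. pay 55738 -> balance=13806

13806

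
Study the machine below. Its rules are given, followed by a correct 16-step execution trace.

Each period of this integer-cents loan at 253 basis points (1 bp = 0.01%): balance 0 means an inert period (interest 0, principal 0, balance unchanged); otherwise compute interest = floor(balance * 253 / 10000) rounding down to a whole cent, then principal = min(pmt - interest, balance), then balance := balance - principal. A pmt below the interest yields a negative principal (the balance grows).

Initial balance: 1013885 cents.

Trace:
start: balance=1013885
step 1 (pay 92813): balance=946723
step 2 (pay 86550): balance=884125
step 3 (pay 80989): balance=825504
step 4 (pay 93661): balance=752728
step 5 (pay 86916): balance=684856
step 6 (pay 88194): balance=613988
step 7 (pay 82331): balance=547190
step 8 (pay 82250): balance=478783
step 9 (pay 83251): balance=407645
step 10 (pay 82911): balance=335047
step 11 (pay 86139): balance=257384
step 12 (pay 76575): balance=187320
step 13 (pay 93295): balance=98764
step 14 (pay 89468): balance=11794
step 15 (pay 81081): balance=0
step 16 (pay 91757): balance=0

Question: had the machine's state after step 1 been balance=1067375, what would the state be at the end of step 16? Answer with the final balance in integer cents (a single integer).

13019

state after step 1 := balance=1067375
step 2 (pay 86550): balance=1007829
step 3 (pay 80989): balance=952338
step 4 (pay 93661): balance=882771
step 5 (pay 86916): balance=818189
step 6 (pay 88194): balance=750695
step 7 (pay 82331): balance=687356
step 8 (pay 82250): balance=622496
step 9 (pay 83251): balance=554994
step 10 (pay 82911): balance=486124
step 11 (pay 86139): balance=412283
step 12 (pay 76575): balance=346138
step 13 (pay 93295): balance=261600
step 14 (pay 89468): balance=178750
step 15 (pay 81081): balance=102191
step 16 (pay 91757): balance=13019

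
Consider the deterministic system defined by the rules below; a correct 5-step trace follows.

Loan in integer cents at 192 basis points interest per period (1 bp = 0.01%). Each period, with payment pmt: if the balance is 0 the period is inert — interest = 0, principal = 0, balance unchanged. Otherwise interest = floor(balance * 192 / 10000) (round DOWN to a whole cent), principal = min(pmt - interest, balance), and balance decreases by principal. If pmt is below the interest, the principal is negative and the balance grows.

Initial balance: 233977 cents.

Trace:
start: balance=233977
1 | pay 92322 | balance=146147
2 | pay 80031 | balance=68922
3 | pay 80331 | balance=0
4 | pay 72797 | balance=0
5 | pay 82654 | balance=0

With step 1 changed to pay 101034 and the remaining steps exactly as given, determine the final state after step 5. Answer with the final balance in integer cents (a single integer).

(re-executing from step 1 with the substitution; state before step 1: balance=233977)
1 | pay 101034 | balance=137435
2 | pay 80031 | balance=60042
3 | pay 80331 | balance=0
4 | pay 72797 | balance=0
5 | pay 82654 | balance=0

0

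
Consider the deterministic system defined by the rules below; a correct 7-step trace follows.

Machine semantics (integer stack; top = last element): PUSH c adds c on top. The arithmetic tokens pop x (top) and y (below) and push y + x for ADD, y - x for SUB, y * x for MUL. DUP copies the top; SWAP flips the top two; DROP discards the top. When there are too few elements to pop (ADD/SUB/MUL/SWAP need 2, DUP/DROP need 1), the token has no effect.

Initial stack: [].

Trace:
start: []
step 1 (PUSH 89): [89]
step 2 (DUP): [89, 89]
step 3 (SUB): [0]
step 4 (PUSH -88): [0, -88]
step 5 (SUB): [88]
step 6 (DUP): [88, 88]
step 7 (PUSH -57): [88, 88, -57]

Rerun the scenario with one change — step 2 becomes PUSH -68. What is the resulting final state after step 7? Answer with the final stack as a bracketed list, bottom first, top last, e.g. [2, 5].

[245, 245, -57]

(re-executing from step 2 with the substitution; state before step 2: [89])
step 2 (PUSH -68): [89, -68]
step 3 (SUB): [157]
step 4 (PUSH -88): [157, -88]
step 5 (SUB): [245]
step 6 (DUP): [245, 245]
step 7 (PUSH -57): [245, 245, -57]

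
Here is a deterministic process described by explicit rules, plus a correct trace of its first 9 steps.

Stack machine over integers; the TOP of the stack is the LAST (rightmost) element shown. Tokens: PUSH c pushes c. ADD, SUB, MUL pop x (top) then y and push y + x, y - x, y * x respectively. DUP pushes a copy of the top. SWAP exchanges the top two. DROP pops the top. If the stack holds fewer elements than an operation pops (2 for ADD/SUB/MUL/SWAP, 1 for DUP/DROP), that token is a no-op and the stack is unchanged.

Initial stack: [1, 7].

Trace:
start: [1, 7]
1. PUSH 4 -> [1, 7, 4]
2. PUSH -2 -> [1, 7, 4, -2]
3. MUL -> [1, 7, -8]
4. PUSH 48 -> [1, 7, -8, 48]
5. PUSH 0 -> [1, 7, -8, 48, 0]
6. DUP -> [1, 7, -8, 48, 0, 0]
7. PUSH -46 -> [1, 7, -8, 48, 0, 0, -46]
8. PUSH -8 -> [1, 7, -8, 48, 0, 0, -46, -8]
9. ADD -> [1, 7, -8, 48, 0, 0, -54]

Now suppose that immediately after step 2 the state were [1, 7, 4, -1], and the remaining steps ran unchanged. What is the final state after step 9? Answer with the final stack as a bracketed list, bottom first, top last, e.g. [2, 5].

state after step 2 := [1, 7, 4, -1]
3. MUL -> [1, 7, -4]
4. PUSH 48 -> [1, 7, -4, 48]
5. PUSH 0 -> [1, 7, -4, 48, 0]
6. DUP -> [1, 7, -4, 48, 0, 0]
7. PUSH -46 -> [1, 7, -4, 48, 0, 0, -46]
8. PUSH -8 -> [1, 7, -4, 48, 0, 0, -46, -8]
9. ADD -> [1, 7, -4, 48, 0, 0, -54]

[1, 7, -4, 48, 0, 0, -54]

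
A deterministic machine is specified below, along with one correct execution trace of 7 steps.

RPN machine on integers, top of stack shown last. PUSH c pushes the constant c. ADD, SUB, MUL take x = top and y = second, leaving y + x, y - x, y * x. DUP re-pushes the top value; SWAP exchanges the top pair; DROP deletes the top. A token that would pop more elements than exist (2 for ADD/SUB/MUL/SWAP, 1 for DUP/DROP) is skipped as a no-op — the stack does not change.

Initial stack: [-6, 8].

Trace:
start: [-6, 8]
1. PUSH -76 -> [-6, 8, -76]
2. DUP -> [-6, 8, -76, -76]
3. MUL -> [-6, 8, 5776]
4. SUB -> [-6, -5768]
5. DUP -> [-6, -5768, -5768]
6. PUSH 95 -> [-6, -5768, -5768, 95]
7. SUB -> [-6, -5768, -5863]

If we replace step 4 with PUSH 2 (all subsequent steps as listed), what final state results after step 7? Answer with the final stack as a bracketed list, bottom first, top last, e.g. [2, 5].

[-6, 8, 5776, 2, -93]

(re-executing from step 4 with the substitution; state before step 4: [-6, 8, 5776])
4. PUSH 2 -> [-6, 8, 5776, 2]
5. DUP -> [-6, 8, 5776, 2, 2]
6. PUSH 95 -> [-6, 8, 5776, 2, 2, 95]
7. SUB -> [-6, 8, 5776, 2, -93]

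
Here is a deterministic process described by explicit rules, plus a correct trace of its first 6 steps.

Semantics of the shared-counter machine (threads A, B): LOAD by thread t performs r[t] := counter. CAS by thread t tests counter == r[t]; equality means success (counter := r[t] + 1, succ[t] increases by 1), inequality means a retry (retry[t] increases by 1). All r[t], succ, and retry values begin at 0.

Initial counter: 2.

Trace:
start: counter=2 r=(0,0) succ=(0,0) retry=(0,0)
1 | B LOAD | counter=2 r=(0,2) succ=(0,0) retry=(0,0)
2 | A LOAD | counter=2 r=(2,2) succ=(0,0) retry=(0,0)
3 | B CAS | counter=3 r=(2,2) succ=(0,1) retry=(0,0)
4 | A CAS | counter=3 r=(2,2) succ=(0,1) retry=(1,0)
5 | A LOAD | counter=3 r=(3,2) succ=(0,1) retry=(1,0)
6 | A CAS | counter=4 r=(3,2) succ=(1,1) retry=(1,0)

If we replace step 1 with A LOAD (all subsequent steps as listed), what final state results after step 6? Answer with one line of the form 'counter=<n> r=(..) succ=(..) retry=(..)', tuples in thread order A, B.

(re-executing from step 1 with the substitution; state before step 1: counter=2 r=(0,0) succ=(0,0) retry=(0,0))
1 | A LOAD | counter=2 r=(2,0) succ=(0,0) retry=(0,0)
2 | A LOAD | counter=2 r=(2,0) succ=(0,0) retry=(0,0)
3 | B CAS | counter=2 r=(2,0) succ=(0,0) retry=(0,1)
4 | A CAS | counter=3 r=(2,0) succ=(1,0) retry=(0,1)
5 | A LOAD | counter=3 r=(3,0) succ=(1,0) retry=(0,1)
6 | A CAS | counter=4 r=(3,0) succ=(2,0) retry=(0,1)

counter=4 r=(3,0) succ=(2,0) retry=(0,1)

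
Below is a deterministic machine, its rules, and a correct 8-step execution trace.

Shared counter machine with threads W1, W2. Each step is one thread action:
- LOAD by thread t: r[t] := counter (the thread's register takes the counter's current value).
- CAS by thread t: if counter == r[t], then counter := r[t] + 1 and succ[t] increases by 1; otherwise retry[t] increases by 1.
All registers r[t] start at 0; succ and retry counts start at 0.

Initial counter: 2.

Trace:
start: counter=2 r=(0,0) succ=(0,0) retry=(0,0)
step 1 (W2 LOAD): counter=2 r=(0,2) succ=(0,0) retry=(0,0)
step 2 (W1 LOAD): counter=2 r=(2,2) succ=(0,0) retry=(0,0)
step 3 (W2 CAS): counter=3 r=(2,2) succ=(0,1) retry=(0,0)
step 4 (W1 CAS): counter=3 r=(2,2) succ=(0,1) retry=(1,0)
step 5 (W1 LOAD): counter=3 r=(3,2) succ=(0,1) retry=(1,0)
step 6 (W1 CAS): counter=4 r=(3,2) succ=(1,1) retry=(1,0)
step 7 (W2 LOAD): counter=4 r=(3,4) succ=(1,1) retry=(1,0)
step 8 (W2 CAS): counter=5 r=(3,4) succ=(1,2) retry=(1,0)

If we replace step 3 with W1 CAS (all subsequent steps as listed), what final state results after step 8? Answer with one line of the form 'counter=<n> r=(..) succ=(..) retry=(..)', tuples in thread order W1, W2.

counter=5 r=(3,4) succ=(2,1) retry=(1,0)

(re-executing from step 3 with the substitution; state before step 3: counter=2 r=(2,2) succ=(0,0) retry=(0,0))
step 3 (W1 CAS): counter=3 r=(2,2) succ=(1,0) retry=(0,0)
step 4 (W1 CAS): counter=3 r=(2,2) succ=(1,0) retry=(1,0)
step 5 (W1 LOAD): counter=3 r=(3,2) succ=(1,0) retry=(1,0)
step 6 (W1 CAS): counter=4 r=(3,2) succ=(2,0) retry=(1,0)
step 7 (W2 LOAD): counter=4 r=(3,4) succ=(2,0) retry=(1,0)
step 8 (W2 CAS): counter=5 r=(3,4) succ=(2,1) retry=(1,0)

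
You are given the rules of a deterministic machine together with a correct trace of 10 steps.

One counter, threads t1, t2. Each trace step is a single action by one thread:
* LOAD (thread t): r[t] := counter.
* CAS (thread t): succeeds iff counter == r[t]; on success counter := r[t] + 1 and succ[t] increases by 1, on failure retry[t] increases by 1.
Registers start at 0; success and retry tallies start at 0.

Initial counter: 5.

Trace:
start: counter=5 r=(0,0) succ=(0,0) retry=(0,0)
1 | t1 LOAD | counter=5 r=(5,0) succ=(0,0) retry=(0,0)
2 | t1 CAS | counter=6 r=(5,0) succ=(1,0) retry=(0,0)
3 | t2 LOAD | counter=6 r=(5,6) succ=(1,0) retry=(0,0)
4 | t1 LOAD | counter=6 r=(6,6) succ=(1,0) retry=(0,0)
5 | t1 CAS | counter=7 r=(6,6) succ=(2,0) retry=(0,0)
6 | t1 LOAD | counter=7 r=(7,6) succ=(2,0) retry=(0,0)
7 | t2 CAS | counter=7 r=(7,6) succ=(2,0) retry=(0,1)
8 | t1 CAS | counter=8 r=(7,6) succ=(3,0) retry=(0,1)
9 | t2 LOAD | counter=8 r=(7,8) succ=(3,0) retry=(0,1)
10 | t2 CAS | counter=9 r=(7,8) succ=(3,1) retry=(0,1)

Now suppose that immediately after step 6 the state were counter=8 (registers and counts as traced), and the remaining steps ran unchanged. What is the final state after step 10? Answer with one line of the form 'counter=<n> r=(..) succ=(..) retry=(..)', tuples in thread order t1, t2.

counter=9 r=(7,8) succ=(2,1) retry=(1,1)

state after step 6 := counter=8 r=(7,6) succ=(2,0) retry=(0,0)
7 | t2 CAS | counter=8 r=(7,6) succ=(2,0) retry=(0,1)
8 | t1 CAS | counter=8 r=(7,6) succ=(2,0) retry=(1,1)
9 | t2 LOAD | counter=8 r=(7,8) succ=(2,0) retry=(1,1)
10 | t2 CAS | counter=9 r=(7,8) succ=(2,1) retry=(1,1)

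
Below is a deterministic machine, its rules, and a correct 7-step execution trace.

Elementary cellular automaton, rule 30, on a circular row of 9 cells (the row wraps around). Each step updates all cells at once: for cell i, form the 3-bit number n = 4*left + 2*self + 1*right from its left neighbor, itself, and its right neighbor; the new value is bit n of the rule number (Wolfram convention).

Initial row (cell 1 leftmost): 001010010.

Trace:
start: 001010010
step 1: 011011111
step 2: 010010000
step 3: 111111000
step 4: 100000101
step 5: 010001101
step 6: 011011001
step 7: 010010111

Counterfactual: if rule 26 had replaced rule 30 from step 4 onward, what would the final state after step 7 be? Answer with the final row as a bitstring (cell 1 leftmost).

010000101

(re-executing steps 4..7 under rule 26; state before step 4: 111111000)
step 4: 100000101
step 5: 010001001
step 6: 001010110
step 7: 010000101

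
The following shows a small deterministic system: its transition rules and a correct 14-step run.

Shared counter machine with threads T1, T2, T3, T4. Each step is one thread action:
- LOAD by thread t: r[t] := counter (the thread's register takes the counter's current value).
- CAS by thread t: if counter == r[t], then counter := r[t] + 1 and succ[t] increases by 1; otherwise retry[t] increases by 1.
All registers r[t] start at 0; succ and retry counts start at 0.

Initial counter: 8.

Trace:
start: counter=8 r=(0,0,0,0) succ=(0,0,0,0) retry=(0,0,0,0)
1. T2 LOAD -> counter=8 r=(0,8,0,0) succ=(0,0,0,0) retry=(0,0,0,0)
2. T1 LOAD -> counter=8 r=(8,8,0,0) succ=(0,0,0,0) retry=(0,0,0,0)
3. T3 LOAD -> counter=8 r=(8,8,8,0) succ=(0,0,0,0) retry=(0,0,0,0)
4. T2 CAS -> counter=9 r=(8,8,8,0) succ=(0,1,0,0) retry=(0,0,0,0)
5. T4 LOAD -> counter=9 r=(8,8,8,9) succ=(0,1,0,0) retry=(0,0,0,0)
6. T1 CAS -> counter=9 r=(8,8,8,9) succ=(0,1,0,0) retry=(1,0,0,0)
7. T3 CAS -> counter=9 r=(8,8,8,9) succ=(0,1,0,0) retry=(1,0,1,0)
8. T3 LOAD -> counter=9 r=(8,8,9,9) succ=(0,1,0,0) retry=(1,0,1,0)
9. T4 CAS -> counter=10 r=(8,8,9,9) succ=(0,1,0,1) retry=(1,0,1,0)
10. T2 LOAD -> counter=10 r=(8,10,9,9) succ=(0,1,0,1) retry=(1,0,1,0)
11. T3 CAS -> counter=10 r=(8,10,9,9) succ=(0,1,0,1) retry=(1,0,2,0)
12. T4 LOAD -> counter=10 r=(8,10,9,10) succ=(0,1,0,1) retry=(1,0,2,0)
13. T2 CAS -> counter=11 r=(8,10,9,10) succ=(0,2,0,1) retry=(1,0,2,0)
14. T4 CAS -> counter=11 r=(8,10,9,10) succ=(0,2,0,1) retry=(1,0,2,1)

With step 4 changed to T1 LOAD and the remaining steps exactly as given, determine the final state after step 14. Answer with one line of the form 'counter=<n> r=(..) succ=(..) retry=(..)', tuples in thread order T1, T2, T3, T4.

counter=11 r=(8,9,9,10) succ=(1,0,1,1) retry=(0,1,1,1)

(re-executing from step 4 with the substitution; state before step 4: counter=8 r=(8,8,8,0) succ=(0,0,0,0) retry=(0,0,0,0))
4. T1 LOAD -> counter=8 r=(8,8,8,0) succ=(0,0,0,0) retry=(0,0,0,0)
5. T4 LOAD -> counter=8 r=(8,8,8,8) succ=(0,0,0,0) retry=(0,0,0,0)
6. T1 CAS -> counter=9 r=(8,8,8,8) succ=(1,0,0,0) retry=(0,0,0,0)
7. T3 CAS -> counter=9 r=(8,8,8,8) succ=(1,0,0,0) retry=(0,0,1,0)
8. T3 LOAD -> counter=9 r=(8,8,9,8) succ=(1,0,0,0) retry=(0,0,1,0)
9. T4 CAS -> counter=9 r=(8,8,9,8) succ=(1,0,0,0) retry=(0,0,1,1)
10. T2 LOAD -> counter=9 r=(8,9,9,8) succ=(1,0,0,0) retry=(0,0,1,1)
11. T3 CAS -> counter=10 r=(8,9,9,8) succ=(1,0,1,0) retry=(0,0,1,1)
12. T4 LOAD -> counter=10 r=(8,9,9,10) succ=(1,0,1,0) retry=(0,0,1,1)
13. T2 CAS -> counter=10 r=(8,9,9,10) succ=(1,0,1,0) retry=(0,1,1,1)
14. T4 CAS -> counter=11 r=(8,9,9,10) succ=(1,0,1,1) retry=(0,1,1,1)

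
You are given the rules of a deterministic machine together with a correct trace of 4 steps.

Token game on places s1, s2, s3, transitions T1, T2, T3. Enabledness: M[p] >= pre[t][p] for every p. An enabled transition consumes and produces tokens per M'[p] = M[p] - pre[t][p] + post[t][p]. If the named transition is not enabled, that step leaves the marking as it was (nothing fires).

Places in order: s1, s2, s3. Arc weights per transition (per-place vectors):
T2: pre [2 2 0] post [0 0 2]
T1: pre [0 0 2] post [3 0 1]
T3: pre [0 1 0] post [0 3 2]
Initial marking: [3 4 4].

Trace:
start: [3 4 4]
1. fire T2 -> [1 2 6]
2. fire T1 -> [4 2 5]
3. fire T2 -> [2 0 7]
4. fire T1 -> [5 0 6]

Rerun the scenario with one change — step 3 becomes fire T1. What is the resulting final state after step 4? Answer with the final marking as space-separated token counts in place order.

10 2 3

(re-executing from step 3 with the substitution; state before step 3: [4 2 5])
3. fire T1 -> [7 2 4]
4. fire T1 -> [10 2 3]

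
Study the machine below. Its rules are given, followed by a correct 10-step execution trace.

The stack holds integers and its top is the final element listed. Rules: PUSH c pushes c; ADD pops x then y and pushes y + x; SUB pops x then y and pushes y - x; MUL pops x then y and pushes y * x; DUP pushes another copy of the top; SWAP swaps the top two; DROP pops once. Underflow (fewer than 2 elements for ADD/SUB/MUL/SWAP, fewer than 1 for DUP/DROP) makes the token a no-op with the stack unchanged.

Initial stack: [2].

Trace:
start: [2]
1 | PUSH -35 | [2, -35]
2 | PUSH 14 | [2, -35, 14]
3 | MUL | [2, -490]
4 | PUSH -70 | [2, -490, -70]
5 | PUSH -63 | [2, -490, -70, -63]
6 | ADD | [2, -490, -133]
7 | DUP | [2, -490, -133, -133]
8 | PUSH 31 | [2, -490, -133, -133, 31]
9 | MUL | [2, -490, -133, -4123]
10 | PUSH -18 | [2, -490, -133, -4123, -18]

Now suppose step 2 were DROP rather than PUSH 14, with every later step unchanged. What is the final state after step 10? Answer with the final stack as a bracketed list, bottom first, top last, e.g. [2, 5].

[2, -133, -4123, -18]

(re-executing from step 2 with the substitution; state before step 2: [2, -35])
2 | DROP | [2]
3 | MUL | [2]
4 | PUSH -70 | [2, -70]
5 | PUSH -63 | [2, -70, -63]
6 | ADD | [2, -133]
7 | DUP | [2, -133, -133]
8 | PUSH 31 | [2, -133, -133, 31]
9 | MUL | [2, -133, -4123]
10 | PUSH -18 | [2, -133, -4123, -18]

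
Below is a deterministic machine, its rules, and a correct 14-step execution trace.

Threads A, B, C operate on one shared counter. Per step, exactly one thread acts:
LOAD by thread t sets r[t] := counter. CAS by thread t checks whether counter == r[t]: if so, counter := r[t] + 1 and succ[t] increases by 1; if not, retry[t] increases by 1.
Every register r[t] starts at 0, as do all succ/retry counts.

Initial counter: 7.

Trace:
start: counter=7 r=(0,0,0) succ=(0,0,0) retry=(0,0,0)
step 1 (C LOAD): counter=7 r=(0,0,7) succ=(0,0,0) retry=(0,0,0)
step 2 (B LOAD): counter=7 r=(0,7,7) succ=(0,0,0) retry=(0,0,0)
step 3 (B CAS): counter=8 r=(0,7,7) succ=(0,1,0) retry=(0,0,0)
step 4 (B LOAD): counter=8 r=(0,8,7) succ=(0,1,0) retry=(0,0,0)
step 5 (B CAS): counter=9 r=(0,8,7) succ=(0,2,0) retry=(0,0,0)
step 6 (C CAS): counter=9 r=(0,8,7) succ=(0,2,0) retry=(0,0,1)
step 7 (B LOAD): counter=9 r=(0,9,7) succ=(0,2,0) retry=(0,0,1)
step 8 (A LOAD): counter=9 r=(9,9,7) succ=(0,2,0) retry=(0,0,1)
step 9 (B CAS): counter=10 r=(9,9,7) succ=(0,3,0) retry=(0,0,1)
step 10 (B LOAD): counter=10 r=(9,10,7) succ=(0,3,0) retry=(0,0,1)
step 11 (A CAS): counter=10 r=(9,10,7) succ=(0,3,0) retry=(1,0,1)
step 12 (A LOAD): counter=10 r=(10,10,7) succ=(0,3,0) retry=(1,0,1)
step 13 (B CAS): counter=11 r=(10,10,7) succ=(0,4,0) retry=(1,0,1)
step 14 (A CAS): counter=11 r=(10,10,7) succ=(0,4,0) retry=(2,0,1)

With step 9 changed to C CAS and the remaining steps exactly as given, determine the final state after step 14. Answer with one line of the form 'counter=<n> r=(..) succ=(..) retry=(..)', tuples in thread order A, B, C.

counter=11 r=(10,9,7) succ=(2,2,0) retry=(0,1,2)

(re-executing from step 9 with the substitution; state before step 9: counter=9 r=(9,9,7) succ=(0,2,0) retry=(0,0,1))
step 9 (C CAS): counter=9 r=(9,9,7) succ=(0,2,0) retry=(0,0,2)
step 10 (B LOAD): counter=9 r=(9,9,7) succ=(0,2,0) retry=(0,0,2)
step 11 (A CAS): counter=10 r=(9,9,7) succ=(1,2,0) retry=(0,0,2)
step 12 (A LOAD): counter=10 r=(10,9,7) succ=(1,2,0) retry=(0,0,2)
step 13 (B CAS): counter=10 r=(10,9,7) succ=(1,2,0) retry=(0,1,2)
step 14 (A CAS): counter=11 r=(10,9,7) succ=(2,2,0) retry=(0,1,2)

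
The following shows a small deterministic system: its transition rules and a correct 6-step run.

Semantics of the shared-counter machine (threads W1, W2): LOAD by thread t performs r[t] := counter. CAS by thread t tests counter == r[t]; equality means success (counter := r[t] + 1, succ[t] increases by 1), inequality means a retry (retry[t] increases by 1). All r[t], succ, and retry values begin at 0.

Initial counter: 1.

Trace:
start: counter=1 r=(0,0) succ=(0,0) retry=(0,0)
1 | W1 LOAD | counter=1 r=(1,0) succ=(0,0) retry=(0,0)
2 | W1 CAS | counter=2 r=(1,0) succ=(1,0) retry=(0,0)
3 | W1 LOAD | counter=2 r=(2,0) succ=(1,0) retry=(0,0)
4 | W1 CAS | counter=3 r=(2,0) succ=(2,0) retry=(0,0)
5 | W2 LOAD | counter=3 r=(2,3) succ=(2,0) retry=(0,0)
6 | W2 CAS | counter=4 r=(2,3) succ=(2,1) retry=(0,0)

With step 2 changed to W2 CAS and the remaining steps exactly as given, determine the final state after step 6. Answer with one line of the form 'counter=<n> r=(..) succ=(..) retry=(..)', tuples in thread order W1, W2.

counter=3 r=(1,2) succ=(1,1) retry=(0,1)

(re-executing from step 2 with the substitution; state before step 2: counter=1 r=(1,0) succ=(0,0) retry=(0,0))
2 | W2 CAS | counter=1 r=(1,0) succ=(0,0) retry=(0,1)
3 | W1 LOAD | counter=1 r=(1,0) succ=(0,0) retry=(0,1)
4 | W1 CAS | counter=2 r=(1,0) succ=(1,0) retry=(0,1)
5 | W2 LOAD | counter=2 r=(1,2) succ=(1,0) retry=(0,1)
6 | W2 CAS | counter=3 r=(1,2) succ=(1,1) retry=(0,1)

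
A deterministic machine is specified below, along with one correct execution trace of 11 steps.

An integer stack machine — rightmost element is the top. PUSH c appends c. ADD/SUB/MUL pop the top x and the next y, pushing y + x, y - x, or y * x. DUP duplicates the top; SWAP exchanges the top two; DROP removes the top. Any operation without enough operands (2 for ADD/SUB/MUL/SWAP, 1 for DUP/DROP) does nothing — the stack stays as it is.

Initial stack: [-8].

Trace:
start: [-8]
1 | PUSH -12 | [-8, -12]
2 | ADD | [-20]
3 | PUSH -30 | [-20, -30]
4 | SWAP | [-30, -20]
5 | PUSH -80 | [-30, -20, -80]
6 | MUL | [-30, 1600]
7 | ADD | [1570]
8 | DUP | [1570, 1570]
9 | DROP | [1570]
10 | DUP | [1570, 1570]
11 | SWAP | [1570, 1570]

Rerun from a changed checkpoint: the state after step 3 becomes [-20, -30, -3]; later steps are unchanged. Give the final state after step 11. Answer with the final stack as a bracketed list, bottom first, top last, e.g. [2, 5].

[-20, 2397, 2397]

state after step 3 := [-20, -30, -3]
4 | SWAP | [-20, -3, -30]
5 | PUSH -80 | [-20, -3, -30, -80]
6 | MUL | [-20, -3, 2400]
7 | ADD | [-20, 2397]
8 | DUP | [-20, 2397, 2397]
9 | DROP | [-20, 2397]
10 | DUP | [-20, 2397, 2397]
11 | SWAP | [-20, 2397, 2397]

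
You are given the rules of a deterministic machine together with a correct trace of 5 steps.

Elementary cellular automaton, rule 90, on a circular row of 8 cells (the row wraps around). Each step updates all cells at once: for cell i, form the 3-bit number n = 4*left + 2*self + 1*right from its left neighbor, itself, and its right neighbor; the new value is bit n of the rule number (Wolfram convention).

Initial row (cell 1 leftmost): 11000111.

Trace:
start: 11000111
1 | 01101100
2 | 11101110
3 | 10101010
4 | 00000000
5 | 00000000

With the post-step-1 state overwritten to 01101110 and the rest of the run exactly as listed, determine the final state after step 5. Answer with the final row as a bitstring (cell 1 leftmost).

state after step 1 := 01101110
2 | 11101011
3 | 00100010
4 | 01010101
5 | 00000000

00000000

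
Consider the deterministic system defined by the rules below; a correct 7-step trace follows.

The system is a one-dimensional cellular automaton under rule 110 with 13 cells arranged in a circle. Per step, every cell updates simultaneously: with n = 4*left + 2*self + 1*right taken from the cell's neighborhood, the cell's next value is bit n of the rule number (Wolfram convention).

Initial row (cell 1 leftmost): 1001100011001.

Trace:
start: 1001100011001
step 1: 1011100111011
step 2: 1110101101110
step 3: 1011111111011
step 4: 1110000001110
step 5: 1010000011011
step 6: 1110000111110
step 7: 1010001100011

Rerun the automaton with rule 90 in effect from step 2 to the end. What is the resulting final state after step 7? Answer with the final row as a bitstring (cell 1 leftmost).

1001000010010

(re-executing steps 2..7 under rule 90; state before step 2: 1011100111011)
step 2: 1010111101010
step 3: 0000100100000
step 4: 0001011010000
step 5: 0010011001000
step 6: 0101111110100
step 7: 1001000010010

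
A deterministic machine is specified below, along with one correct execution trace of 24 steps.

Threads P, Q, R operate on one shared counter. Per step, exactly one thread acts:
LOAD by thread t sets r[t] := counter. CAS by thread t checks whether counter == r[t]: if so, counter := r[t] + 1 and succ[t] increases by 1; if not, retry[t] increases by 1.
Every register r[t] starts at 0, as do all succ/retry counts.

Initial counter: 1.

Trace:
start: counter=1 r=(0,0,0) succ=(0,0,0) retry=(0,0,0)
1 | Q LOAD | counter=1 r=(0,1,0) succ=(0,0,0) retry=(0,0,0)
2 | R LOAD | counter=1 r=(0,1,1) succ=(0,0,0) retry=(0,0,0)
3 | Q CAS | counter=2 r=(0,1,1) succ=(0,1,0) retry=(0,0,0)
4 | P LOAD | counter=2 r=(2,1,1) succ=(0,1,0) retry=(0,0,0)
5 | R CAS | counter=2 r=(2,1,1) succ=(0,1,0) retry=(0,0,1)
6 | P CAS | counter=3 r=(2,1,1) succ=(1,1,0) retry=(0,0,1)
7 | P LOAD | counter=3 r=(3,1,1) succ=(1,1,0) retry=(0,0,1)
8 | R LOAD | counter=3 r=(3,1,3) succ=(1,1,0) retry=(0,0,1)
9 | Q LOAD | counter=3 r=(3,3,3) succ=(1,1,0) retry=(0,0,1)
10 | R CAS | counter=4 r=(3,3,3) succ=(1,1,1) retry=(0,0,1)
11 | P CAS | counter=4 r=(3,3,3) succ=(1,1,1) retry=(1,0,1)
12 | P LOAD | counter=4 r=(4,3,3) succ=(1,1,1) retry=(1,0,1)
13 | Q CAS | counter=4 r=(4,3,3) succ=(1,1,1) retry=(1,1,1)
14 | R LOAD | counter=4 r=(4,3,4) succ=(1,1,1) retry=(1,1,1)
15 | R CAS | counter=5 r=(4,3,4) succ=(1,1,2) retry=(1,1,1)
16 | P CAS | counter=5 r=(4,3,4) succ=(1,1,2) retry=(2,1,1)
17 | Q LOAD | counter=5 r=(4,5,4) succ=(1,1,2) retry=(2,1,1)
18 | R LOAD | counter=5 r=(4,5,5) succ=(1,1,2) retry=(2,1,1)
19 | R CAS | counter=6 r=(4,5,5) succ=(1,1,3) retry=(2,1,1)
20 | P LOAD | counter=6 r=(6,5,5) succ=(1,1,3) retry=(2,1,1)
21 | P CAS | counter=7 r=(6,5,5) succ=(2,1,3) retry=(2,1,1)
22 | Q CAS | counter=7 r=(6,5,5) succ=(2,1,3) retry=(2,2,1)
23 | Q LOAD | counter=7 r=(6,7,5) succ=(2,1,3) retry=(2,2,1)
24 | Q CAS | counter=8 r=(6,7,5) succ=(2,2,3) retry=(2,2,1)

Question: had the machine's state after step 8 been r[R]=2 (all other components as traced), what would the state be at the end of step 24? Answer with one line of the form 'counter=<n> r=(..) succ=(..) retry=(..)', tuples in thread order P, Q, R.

state after step 8 := counter=3 r=(3,1,2) succ=(1,1,0) retry=(0,0,1)
9 | Q LOAD | counter=3 r=(3,3,2) succ=(1,1,0) retry=(0,0,1)
10 | R CAS | counter=3 r=(3,3,2) succ=(1,1,0) retry=(0,0,2)
11 | P CAS | counter=4 r=(3,3,2) succ=(2,1,0) retry=(0,0,2)
12 | P LOAD | counter=4 r=(4,3,2) succ=(2,1,0) retry=(0,0,2)
13 | Q CAS | counter=4 r=(4,3,2) succ=(2,1,0) retry=(0,1,2)
14 | R LOAD | counter=4 r=(4,3,4) succ=(2,1,0) retry=(0,1,2)
15 | R CAS | counter=5 r=(4,3,4) succ=(2,1,1) retry=(0,1,2)
16 | P CAS | counter=5 r=(4,3,4) succ=(2,1,1) retry=(1,1,2)
17 | Q LOAD | counter=5 r=(4,5,4) succ=(2,1,1) retry=(1,1,2)
18 | R LOAD | counter=5 r=(4,5,5) succ=(2,1,1) retry=(1,1,2)
19 | R CAS | counter=6 r=(4,5,5) succ=(2,1,2) retry=(1,1,2)
20 | P LOAD | counter=6 r=(6,5,5) succ=(2,1,2) retry=(1,1,2)
21 | P CAS | counter=7 r=(6,5,5) succ=(3,1,2) retry=(1,1,2)
22 | Q CAS | counter=7 r=(6,5,5) succ=(3,1,2) retry=(1,2,2)
23 | Q LOAD | counter=7 r=(6,7,5) succ=(3,1,2) retry=(1,2,2)
24 | Q CAS | counter=8 r=(6,7,5) succ=(3,2,2) retry=(1,2,2)

counter=8 r=(6,7,5) succ=(3,2,2) retry=(1,2,2)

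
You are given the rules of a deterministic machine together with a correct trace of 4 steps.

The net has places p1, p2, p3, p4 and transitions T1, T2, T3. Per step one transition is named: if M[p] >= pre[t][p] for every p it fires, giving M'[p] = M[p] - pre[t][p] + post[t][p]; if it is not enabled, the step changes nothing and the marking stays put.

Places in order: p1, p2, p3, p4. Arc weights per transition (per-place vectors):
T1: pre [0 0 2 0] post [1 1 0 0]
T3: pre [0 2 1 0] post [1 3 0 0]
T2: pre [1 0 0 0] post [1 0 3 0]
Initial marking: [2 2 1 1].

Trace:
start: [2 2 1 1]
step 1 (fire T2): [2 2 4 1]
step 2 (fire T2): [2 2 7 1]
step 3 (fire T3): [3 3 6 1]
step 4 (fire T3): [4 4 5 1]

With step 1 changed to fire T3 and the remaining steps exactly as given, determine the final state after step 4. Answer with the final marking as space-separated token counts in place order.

5 5 1 1

(re-executing from step 1 with the substitution; state before step 1: [2 2 1 1])
step 1 (fire T3): [3 3 0 1]
step 2 (fire T2): [3 3 3 1]
step 3 (fire T3): [4 4 2 1]
step 4 (fire T3): [5 5 1 1]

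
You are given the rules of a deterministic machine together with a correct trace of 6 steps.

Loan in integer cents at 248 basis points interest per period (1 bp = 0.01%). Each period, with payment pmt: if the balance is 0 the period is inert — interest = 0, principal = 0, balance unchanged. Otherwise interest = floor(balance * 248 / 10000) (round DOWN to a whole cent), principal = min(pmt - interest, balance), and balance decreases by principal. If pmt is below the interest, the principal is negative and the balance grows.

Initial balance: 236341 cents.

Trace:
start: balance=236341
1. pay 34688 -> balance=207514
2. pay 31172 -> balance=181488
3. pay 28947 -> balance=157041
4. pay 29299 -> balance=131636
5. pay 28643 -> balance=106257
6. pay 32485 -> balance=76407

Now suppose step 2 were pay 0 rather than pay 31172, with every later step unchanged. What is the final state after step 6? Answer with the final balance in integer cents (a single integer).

(re-executing from step 2 with the substitution; state before step 2: balance=207514)
2. pay 0 -> balance=212660
3. pay 28947 -> balance=188986
4. pay 29299 -> balance=164373
5. pay 28643 -> balance=139806
6. pay 32485 -> balance=110788

110788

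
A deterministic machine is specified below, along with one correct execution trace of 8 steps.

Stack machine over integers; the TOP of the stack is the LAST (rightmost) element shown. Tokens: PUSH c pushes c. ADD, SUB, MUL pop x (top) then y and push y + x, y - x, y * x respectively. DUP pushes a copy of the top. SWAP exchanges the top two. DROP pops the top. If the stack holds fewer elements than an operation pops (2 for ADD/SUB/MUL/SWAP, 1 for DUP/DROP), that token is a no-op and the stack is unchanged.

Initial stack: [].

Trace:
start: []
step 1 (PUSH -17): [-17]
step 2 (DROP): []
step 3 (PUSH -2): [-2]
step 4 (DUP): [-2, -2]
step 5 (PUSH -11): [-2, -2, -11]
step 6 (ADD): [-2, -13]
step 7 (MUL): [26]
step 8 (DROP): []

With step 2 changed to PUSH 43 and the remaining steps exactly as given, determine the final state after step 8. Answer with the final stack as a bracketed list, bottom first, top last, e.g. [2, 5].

(re-executing from step 2 with the substitution; state before step 2: [-17])
step 2 (PUSH 43): [-17, 43]
step 3 (PUSH -2): [-17, 43, -2]
step 4 (DUP): [-17, 43, -2, -2]
step 5 (PUSH -11): [-17, 43, -2, -2, -11]
step 6 (ADD): [-17, 43, -2, -13]
step 7 (MUL): [-17, 43, 26]
step 8 (DROP): [-17, 43]

[-17, 43]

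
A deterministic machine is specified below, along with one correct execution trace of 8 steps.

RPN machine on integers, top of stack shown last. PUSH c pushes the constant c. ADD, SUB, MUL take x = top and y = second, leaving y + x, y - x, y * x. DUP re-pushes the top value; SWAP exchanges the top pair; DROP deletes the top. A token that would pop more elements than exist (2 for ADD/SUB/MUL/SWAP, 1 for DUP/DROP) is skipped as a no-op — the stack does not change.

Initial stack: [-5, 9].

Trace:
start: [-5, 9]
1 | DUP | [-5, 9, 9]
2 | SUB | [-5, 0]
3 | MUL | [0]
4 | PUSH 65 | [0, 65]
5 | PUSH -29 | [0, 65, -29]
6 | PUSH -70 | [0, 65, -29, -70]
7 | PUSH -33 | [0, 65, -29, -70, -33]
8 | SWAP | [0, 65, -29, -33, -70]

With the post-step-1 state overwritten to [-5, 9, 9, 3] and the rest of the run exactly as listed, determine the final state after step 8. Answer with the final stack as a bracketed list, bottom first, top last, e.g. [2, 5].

[-5, 54, 65, -29, -33, -70]

state after step 1 := [-5, 9, 9, 3]
2 | SUB | [-5, 9, 6]
3 | MUL | [-5, 54]
4 | PUSH 65 | [-5, 54, 65]
5 | PUSH -29 | [-5, 54, 65, -29]
6 | PUSH -70 | [-5, 54, 65, -29, -70]
7 | PUSH -33 | [-5, 54, 65, -29, -70, -33]
8 | SWAP | [-5, 54, 65, -29, -33, -70]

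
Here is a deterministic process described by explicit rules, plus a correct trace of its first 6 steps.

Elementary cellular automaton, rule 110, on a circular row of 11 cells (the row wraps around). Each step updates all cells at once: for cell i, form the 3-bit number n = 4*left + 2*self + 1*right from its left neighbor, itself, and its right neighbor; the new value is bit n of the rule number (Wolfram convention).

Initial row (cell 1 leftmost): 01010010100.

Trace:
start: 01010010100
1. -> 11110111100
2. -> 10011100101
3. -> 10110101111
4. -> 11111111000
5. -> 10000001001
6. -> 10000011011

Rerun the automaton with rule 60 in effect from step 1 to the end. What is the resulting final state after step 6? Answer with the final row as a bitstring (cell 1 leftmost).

01010010010

(re-executing steps 1..6 under rule 60; state before step 1: 01010010100)
1. -> 01111011110
2. -> 01000110001
3. -> 11100101001
4. -> 00010111101
5. -> 10011100011
6. -> 01010010010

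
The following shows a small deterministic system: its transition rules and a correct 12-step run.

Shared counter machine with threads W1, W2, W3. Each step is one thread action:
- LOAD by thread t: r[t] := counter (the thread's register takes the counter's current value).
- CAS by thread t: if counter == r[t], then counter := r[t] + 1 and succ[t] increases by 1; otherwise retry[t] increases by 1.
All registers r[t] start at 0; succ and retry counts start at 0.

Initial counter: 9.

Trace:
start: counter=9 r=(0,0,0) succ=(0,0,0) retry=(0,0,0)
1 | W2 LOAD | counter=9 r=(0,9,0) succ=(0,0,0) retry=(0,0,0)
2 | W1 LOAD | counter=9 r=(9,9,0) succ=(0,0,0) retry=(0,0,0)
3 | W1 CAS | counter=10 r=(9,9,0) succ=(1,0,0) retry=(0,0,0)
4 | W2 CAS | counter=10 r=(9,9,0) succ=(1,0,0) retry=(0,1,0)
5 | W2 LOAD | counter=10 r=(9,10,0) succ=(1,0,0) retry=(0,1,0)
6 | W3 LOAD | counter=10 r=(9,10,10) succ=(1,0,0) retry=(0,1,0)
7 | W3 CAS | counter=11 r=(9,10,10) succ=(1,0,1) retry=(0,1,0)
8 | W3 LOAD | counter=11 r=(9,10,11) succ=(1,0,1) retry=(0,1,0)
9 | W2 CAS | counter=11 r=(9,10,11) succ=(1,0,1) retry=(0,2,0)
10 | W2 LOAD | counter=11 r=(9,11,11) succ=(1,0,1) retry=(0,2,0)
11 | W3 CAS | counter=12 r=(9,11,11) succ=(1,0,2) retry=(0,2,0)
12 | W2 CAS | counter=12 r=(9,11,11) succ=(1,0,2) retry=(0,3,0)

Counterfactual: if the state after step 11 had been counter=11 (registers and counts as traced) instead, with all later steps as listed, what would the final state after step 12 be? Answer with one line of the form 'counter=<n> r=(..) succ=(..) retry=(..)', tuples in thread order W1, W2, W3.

counter=12 r=(9,11,11) succ=(1,1,2) retry=(0,2,0)

state after step 11 := counter=11 r=(9,11,11) succ=(1,0,2) retry=(0,2,0)
12 | W2 CAS | counter=12 r=(9,11,11) succ=(1,1,2) retry=(0,2,0)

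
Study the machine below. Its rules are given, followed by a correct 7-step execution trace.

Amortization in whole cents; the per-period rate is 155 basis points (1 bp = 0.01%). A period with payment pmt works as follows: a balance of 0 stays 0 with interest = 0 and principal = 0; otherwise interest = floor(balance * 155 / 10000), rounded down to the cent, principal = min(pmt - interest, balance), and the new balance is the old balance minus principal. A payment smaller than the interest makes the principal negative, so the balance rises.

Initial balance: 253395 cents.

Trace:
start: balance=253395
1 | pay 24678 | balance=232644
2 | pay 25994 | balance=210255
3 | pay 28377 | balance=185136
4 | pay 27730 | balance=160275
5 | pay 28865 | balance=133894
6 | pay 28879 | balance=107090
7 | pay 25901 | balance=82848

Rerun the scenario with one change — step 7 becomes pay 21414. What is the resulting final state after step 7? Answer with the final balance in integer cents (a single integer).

(re-executing from step 7 with the substitution; state before step 7: balance=107090)
7 | pay 21414 | balance=87335

87335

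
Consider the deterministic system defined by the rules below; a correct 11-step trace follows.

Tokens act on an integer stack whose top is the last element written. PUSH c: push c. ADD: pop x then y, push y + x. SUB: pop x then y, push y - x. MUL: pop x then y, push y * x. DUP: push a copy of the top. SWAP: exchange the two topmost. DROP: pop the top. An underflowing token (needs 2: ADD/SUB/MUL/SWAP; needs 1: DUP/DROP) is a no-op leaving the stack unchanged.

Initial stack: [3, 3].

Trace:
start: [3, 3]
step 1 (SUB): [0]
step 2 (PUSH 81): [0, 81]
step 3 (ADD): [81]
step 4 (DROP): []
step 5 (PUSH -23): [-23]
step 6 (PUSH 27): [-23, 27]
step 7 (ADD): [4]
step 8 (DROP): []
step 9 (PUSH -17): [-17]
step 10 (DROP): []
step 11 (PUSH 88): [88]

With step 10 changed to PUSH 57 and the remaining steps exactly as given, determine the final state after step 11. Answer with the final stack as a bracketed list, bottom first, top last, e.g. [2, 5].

(re-executing from step 10 with the substitution; state before step 10: [-17])
step 10 (PUSH 57): [-17, 57]
step 11 (PUSH 88): [-17, 57, 88]

[-17, 57, 88]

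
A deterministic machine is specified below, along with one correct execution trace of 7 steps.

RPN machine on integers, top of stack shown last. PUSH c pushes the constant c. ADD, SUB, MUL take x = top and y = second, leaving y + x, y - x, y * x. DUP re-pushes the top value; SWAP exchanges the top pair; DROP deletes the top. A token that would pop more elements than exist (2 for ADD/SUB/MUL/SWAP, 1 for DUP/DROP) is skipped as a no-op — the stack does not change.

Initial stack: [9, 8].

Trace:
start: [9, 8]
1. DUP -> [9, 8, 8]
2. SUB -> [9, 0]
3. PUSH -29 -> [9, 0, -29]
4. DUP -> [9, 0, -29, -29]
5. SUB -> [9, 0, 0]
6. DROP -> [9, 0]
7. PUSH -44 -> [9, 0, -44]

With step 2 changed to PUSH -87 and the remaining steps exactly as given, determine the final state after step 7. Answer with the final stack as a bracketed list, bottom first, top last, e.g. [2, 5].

[9, 8, 8, -87, -44]

(re-executing from step 2 with the substitution; state before step 2: [9, 8, 8])
2. PUSH -87 -> [9, 8, 8, -87]
3. PUSH -29 -> [9, 8, 8, -87, -29]
4. DUP -> [9, 8, 8, -87, -29, -29]
5. SUB -> [9, 8, 8, -87, 0]
6. DROP -> [9, 8, 8, -87]
7. PUSH -44 -> [9, 8, 8, -87, -44]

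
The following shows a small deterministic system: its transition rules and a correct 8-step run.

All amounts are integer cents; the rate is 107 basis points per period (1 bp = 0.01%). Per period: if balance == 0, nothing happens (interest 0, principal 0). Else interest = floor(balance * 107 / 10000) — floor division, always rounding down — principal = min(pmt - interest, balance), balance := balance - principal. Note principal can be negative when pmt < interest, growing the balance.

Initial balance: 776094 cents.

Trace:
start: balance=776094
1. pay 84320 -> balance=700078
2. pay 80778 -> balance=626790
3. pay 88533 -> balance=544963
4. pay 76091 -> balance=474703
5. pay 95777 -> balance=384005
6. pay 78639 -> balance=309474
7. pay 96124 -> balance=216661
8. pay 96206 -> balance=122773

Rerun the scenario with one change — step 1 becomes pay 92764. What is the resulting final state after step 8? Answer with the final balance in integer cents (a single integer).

(re-executing from step 1 with the substitution; state before step 1: balance=776094)
1. pay 92764 -> balance=691634
2. pay 80778 -> balance=618256
3. pay 88533 -> balance=536338
4. pay 76091 -> balance=465985
5. pay 95777 -> balance=375194
6. pay 78639 -> balance=300569
7. pay 96124 -> balance=207661
8. pay 96206 -> balance=113676

113676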